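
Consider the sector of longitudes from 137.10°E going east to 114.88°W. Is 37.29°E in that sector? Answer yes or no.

No

Band width going east from +137.10° to -114.88°: ((-114.88 − 137.10) mod 360) = 108.02°.
Offset of +37.29° east of the west edge: ((37.29 − 137.10) mod 360) = 260.19°.
260.19° > 108.02° ⇒ outside.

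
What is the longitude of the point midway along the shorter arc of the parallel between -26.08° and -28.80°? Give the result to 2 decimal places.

Signed shortest Δλ from -26.08° to -28.80° is -2.72°.
Midpoint longitude = -26.08° + (-2.72°)/2 = -26.08° − 1.36° = -27.44°.

-27.44°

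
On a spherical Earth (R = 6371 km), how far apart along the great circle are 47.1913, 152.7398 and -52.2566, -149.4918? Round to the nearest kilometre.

Δλ = -149.4918 − 152.7398 = -302.2316°; wrapped into (−180°, 180°]: 57.7684°.
Δφ = -52.2566 − 47.1913 = -99.4479°.
a = sin²(Δφ/2) + cos φ₁ · cos φ₂ · sin²(Δλ/2) = 0.679133.
c = 2·atan2(√a, √(1−a)) = 1.93721 rad → d = 6371·c ≈ 12341.95 km.

12342 km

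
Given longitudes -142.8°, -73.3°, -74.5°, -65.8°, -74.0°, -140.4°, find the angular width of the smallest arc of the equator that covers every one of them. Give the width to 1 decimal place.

Sort the longitudes: -142.8°, -140.4°, -74.5°, -74.0°, -73.3°, -65.8°.
Eastward gaps between consecutive values (wrapping around): 2.4°, 65.9°, 0.5°, 0.7°, 7.5°, 283.0°.
Largest gap = 283.0° ⇒ minimal covering band is its complement: 360° − 283.0° = 77.0°.
Band runs from -142.8° eastward to -65.8°.

77.0°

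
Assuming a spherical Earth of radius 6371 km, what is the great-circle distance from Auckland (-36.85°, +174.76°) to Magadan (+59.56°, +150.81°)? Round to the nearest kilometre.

Δλ = 150.81 − 174.76 = -23.95°.
Δφ = 59.56 − -36.85 = 96.41°.
a = sin²(Δφ/2) + cos φ₁ · cos φ₂ · sin²(Δλ/2) = 0.573274.
c = 2·atan2(√a, √(1−a)) = 1.71787 rad → d = 6371·c ≈ 10944.58 km.

10945 km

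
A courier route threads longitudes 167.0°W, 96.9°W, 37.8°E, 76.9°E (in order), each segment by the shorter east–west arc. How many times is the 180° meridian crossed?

Leg 1: -167.0° → -96.9°, shortest Δλ = 70.1° (east) — does not cross 180°.
Leg 2: -96.9° → +37.8°, shortest Δλ = 134.7° (east) — does not cross 180°.
Leg 3: +37.8° → +76.9°, shortest Δλ = 39.1° (east) — does not cross 180°.
Total crossings: 0.

0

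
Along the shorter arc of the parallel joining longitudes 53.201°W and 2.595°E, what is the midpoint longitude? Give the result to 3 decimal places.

25.303°W

Signed shortest Δλ from -53.201° to +2.595° is +55.796°.
Midpoint longitude = -53.201° + (+55.796°)/2 = -53.201° + 27.898° = -25.303°.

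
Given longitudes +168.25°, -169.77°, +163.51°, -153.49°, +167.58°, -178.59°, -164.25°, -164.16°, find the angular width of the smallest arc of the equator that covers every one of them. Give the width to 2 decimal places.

Sort the longitudes: -178.59°, -169.77°, -164.25°, -164.16°, -153.49°, +163.51°, +167.58°, +168.25°.
Eastward gaps between consecutive values (wrapping around): 8.82°, 5.52°, 0.09°, 10.67°, 317.00°, 4.07°, 0.67°, 13.16°.
Largest gap = 317.00° ⇒ minimal covering band is its complement: 360° − 317.00° = 43.00°.
Band runs from +163.51° eastward to -153.49°, crossing the antimeridian.

43.00°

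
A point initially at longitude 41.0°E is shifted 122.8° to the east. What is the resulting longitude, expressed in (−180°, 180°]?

163.8°E

Start at +41.0°; shift +122.8° → +163.8°.
+163.8° already lies in (−180°, 180°].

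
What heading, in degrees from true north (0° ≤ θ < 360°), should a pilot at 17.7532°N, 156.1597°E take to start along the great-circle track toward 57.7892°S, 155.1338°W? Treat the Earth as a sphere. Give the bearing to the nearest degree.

Δλ = -155.1338 − 156.1597 = -311.2935°; wrapped into (−180°, 180°]: 48.7065°.
θ = atan2( sin Δλ · cos φ₂ , cos φ₁ · sin φ₂ − sin φ₁ · cos φ₂ · cos Δλ )
  = atan2(0.40049, -0.91306) = 156.317° → normalised to [0°, 360°): 156.317°.

156°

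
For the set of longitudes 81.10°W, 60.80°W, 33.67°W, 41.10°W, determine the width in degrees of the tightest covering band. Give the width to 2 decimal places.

Sort the longitudes: -81.10°, -60.80°, -41.10°, -33.67°.
Eastward gaps between consecutive values (wrapping around): 20.30°, 19.70°, 7.43°, 312.57°.
Largest gap = 312.57° ⇒ minimal covering band is its complement: 360° − 312.57° = 47.43°.
Band runs from -81.10° eastward to -33.67°.

47.43°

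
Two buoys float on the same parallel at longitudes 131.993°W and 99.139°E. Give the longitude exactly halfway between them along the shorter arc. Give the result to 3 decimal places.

163.573°E

Signed shortest Δλ from -131.993° to +99.139° is -128.868°.
Midpoint longitude = -131.993° + (-128.868°)/2 = -131.993° − 64.434° = -196.427°.
Normalise into (−180°, 180°]: +163.573°.
(The naïve average (-131.993 + +99.139)/2 = -16.427° is on the wrong side of the globe.)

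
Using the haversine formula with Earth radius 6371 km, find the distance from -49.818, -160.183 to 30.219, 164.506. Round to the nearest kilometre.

Δλ = 164.506 − -160.183 = 324.689°; wrapped into (−180°, 180°]: -35.311°.
Δφ = 30.219 − -49.818 = 80.037°.
a = sin²(Δφ/2) + cos φ₁ · cos φ₂ · sin²(Δλ/2) = 0.464780.
c = 2·atan2(√a, √(1−a)) = 1.50030 rad → d = 6371·c ≈ 9558.40 km.

9558 km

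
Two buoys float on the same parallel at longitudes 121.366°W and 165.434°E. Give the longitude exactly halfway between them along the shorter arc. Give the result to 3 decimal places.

157.966°W

Signed shortest Δλ from -121.366° to +165.434° is -73.200°.
Midpoint longitude = -121.366° + (-73.200°)/2 = -121.366° − 36.600° = -157.966°.
(The naïve average (-121.366 + +165.434)/2 = 22.034° is on the wrong side of the globe.)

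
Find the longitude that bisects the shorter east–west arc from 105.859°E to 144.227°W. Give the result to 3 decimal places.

160.816°E

Signed shortest Δλ from +105.859° to -144.227° is +109.914°.
Midpoint longitude = +105.859° + (+109.914°)/2 = +105.859° + 54.957° = +160.816°.
(The naïve average (+105.859 + -144.227)/2 = -19.184° is on the wrong side of the globe.)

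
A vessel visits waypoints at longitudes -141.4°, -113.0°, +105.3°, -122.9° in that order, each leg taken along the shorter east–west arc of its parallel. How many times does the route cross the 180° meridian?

2

Leg 1: -141.4° → -113.0°, shortest Δλ = 28.4° (east) — does not cross 180°.
Leg 2: -113.0° → +105.3°, shortest Δλ = -141.7° (west) — crosses 180°.
Leg 3: +105.3° → -122.9°, shortest Δλ = 131.8° (east) — crosses 180°.
Total crossings: 2.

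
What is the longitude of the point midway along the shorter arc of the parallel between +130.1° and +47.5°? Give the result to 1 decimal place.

Signed shortest Δλ from +130.1° to +47.5° is -82.6°.
Midpoint longitude = +130.1° + (-82.6°)/2 = +130.1° − 41.3° = +88.8°.

+88.8°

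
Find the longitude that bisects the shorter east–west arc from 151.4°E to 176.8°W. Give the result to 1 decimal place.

Signed shortest Δλ from +151.4° to -176.8° is +31.8°.
Midpoint longitude = +151.4° + (+31.8°)/2 = +151.4° + 15.9° = +167.3°.
(The naïve average (+151.4 + -176.8)/2 = -12.7° is on the wrong side of the globe.)

167.3°E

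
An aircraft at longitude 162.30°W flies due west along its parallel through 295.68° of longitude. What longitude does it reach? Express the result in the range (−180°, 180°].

Start at -162.30°; shift −295.68° → -457.98°.
-457.98° lies outside (−180°, 180°]; add 360° → -97.98°.

97.98°W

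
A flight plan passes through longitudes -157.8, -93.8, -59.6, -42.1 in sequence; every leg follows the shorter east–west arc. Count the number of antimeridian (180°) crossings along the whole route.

0

Leg 1: -157.8° → -93.8°, shortest Δλ = 64.0° (east) — does not cross 180°.
Leg 2: -93.8° → -59.6°, shortest Δλ = 34.2° (east) — does not cross 180°.
Leg 3: -59.6° → -42.1°, shortest Δλ = 17.5° (east) — does not cross 180°.
Total crossings: 0.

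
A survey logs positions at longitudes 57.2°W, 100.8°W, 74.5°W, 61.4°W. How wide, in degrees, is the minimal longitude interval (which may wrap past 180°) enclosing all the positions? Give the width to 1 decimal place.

Sort the longitudes: -100.8°, -74.5°, -61.4°, -57.2°.
Eastward gaps between consecutive values (wrapping around): 26.3°, 13.1°, 4.2°, 316.4°.
Largest gap = 316.4° ⇒ minimal covering band is its complement: 360° − 316.4° = 43.6°.
Band runs from -100.8° eastward to -57.2°.

43.6°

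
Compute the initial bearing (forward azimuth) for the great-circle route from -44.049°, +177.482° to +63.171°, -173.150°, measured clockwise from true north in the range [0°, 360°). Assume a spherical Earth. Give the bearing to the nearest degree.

4°

Δλ = -173.150 − 177.482 = -350.632°; wrapped into (−180°, 180°]: 9.368°.
θ = atan2( sin Δλ · cos φ₂ , cos φ₁ · sin φ₂ − sin φ₁ · cos φ₂ · cos Δλ )
  = atan2(0.07347, 0.95099) = 4.417° → normalised to [0°, 360°): 4.417°.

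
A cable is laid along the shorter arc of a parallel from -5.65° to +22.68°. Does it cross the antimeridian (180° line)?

No

Signed shortest Δλ = ((22.68 − -5.65 + 180) mod 360) − 180 = 28.33°.
Going east by 28.33° from -5.65° reaches +22.68° without touching 180°.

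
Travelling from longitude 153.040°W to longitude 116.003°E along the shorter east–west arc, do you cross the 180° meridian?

Yes

Naïve |116.003 − -153.040| = 269.043° > 180°, so the shorter arc goes the other way round — across 180°.
Signed shortest Δλ = ((116.003 − -153.040 + 180) mod 360) − 180 = -90.957°.
Going west by 90.957° from -153.040° passes through 180° before reaching +116.003°.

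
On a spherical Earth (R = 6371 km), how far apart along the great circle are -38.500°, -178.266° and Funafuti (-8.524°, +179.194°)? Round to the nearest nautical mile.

1805 nmi

Δλ = 179.194 − -178.266 = 357.460°; wrapped into (−180°, 180°]: -2.540°.
Δφ = -8.524 − -38.500 = 29.976°.
a = sin²(Δφ/2) + cos φ₁ · cos φ₂ · sin²(Δλ/2) = 0.067263.
c = 2·atan2(√a, √(1−a)) = 0.52470 rad → d = 6371·c ≈ 3342.86 km ≈ 1805.00 nmi.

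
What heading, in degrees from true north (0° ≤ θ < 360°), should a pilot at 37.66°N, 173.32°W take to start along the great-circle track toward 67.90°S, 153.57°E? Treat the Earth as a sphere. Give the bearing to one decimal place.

192.5°

Δλ = 153.57 − -173.32 = 326.89°; wrapped into (−180°, 180°]: -33.11°.
θ = atan2( sin Δλ · cos φ₂ , cos φ₁ · sin φ₂ − sin φ₁ · cos φ₂ · cos Δλ )
  = atan2(-0.20551, -0.92603) = -167.487° → normalised to [0°, 360°): 192.513°.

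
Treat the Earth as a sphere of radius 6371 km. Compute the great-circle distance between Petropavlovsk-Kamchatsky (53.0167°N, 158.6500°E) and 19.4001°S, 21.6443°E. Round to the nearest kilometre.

14775 km

Δλ = 21.6443 − 158.6500 = -137.0057°.
Δφ = -19.4001 − 53.0167 = -72.4168°.
a = sin²(Δφ/2) + cos φ₁ · cos φ₂ · sin²(Δλ/2) = 0.840181.
c = 2·atan2(√a, √(1−a)) = 2.31905 rad → d = 6371·c ≈ 14774.69 km.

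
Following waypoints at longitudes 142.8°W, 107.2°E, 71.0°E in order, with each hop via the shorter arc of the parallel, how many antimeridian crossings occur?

1

Leg 1: -142.8° → +107.2°, shortest Δλ = -110.0° (west) — crosses 180°.
Leg 2: +107.2° → +71.0°, shortest Δλ = -36.2° (west) — does not cross 180°.
Total crossings: 1.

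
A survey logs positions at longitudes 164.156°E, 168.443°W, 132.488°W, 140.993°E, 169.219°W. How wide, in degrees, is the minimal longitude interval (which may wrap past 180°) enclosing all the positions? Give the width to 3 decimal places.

86.519°

Sort the longitudes: -169.219°, -168.443°, -132.488°, +140.993°, +164.156°.
Eastward gaps between consecutive values (wrapping around): 0.776°, 35.955°, 273.481°, 23.163°, 26.625°.
Largest gap = 273.481° ⇒ minimal covering band is its complement: 360° − 273.481° = 86.519°.
Band runs from +140.993° eastward to -132.488°, crossing the antimeridian.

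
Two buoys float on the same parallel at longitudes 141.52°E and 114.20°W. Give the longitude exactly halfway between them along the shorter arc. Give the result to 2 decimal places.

Signed shortest Δλ from +141.52° to -114.20° is +104.28°.
Midpoint longitude = +141.52° + (+104.28°)/2 = +141.52° + 52.14° = +193.66°.
Normalise into (−180°, 180°]: -166.34°.
(The naïve average (+141.52 + -114.20)/2 = 13.66° is on the wrong side of the globe.)

166.34°W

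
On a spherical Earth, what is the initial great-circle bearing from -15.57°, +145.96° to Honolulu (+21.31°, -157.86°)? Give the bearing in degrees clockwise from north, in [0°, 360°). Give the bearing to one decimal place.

57.7°

Δλ = -157.86 − 145.96 = -303.82°; wrapped into (−180°, 180°]: 56.18°.
θ = atan2( sin Δλ · cos φ₂ , cos φ₁ · sin φ₂ − sin φ₁ · cos φ₂ · cos Δλ )
  = atan2(0.77399, 0.48926) = 57.702° → normalised to [0°, 360°): 57.702°.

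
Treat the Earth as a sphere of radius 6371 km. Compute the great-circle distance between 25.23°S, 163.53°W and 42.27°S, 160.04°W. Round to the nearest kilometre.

1922 km

Δλ = -160.04 − -163.53 = 3.49°.
Δφ = -42.27 − -25.23 = -17.04°.
a = sin²(Δφ/2) + cos φ₁ · cos φ₂ · sin²(Δλ/2) = 0.022571.
c = 2·atan2(√a, √(1−a)) = 0.30161 rad → d = 6371·c ≈ 1921.57 km.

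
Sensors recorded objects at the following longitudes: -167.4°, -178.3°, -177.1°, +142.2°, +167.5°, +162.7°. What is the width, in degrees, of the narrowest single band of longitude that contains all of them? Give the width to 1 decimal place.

Sort the longitudes: -178.3°, -177.1°, -167.4°, +142.2°, +162.7°, +167.5°.
Eastward gaps between consecutive values (wrapping around): 1.2°, 9.7°, 309.6°, 20.5°, 4.8°, 14.2°.
Largest gap = 309.6° ⇒ minimal covering band is its complement: 360° − 309.6° = 50.4°.
Band runs from +142.2° eastward to -167.4°, crossing the antimeridian.

50.4°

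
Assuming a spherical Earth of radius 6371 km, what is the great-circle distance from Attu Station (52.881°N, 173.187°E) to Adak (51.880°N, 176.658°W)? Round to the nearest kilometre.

698 km

Δλ = -176.658 − 173.187 = -349.845°; wrapped into (−180°, 180°]: 10.155°.
Δφ = 51.880 − 52.881 = -1.001°.
a = sin²(Δφ/2) + cos φ₁ · cos φ₂ · sin²(Δλ/2) = 0.002994.
c = 2·atan2(√a, √(1−a)) = 0.10949 rad → d = 6371·c ≈ 697.59 km.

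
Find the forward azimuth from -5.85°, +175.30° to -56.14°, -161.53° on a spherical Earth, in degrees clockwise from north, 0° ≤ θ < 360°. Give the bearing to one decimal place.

Δλ = -161.53 − 175.30 = -336.83°; wrapped into (−180°, 180°]: 23.17°.
θ = atan2( sin Δλ · cos φ₂ , cos φ₁ · sin φ₂ − sin φ₁ · cos φ₂ · cos Δλ )
  = atan2(0.21922, -0.77387) = 164.184° → normalised to [0°, 360°): 164.184°.

164.2°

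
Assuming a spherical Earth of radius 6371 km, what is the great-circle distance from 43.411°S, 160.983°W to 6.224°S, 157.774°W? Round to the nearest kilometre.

Δλ = -157.774 − -160.983 = 3.209°.
Δφ = -6.224 − -43.411 = 37.187°.
a = sin²(Δφ/2) + cos φ₁ · cos φ₂ · sin²(Δλ/2) = 0.102233.
c = 2·atan2(√a, √(1−a)) = 0.65091 rad → d = 6371·c ≈ 4146.93 km.

4147 km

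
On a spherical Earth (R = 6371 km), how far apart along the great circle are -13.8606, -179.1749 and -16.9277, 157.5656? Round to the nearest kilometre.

Δλ = 157.5656 − -179.1749 = 336.7405°; wrapped into (−180°, 180°]: -23.2595°.
Δφ = -16.9277 − -13.8606 = -3.0671°.
a = sin²(Δφ/2) + cos φ₁ · cos φ₂ · sin²(Δλ/2) = 0.038461.
c = 2·atan2(√a, √(1−a)) = 0.39479 rad → d = 6371·c ≈ 2515.18 km.

2515 km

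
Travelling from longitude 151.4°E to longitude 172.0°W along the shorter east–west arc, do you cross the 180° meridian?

Yes

Naïve |-172.0 − 151.4| = 323.4° > 180°, so the shorter arc goes the other way round — across 180°.
Signed shortest Δλ = ((-172.0 − 151.4 + 180) mod 360) − 180 = 36.6°.
Going east by 36.6° from +151.4° passes through 180° before reaching -172.0°.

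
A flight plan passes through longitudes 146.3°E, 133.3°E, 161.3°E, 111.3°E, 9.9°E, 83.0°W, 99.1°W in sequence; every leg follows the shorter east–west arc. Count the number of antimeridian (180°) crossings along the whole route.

0

Leg 1: +146.3° → +133.3°, shortest Δλ = -13.0° (west) — does not cross 180°.
Leg 2: +133.3° → +161.3°, shortest Δλ = 28.0° (east) — does not cross 180°.
Leg 3: +161.3° → +111.3°, shortest Δλ = -50.0° (west) — does not cross 180°.
Leg 4: +111.3° → +9.9°, shortest Δλ = -101.4° (west) — does not cross 180°.
Leg 5: +9.9° → -83.0°, shortest Δλ = -92.9° (west) — does not cross 180°.
Leg 6: -83.0° → -99.1°, shortest Δλ = -16.1° (west) — does not cross 180°.
Total crossings: 0.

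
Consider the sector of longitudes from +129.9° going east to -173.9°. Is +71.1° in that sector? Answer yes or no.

No

Band width going east from +129.9° to -173.9°: ((-173.9 − 129.9) mod 360) = 56.2°.
Offset of +71.1° east of the west edge: ((71.1 − 129.9) mod 360) = 301.2°.
301.2° > 56.2° ⇒ outside.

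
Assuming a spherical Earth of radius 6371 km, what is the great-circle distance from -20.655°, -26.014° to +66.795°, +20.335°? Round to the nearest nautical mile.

Δλ = 20.335 − -26.014 = 46.349°.
Δφ = 66.795 − -20.655 = 87.450°.
a = sin²(Δφ/2) + cos φ₁ · cos φ₂ · sin²(Δλ/2) = 0.534853.
c = 2·atan2(√a, √(1−a)) = 1.64056 rad → d = 6371·c ≈ 10452.01 km ≈ 5643.63 nmi.

5644 nmi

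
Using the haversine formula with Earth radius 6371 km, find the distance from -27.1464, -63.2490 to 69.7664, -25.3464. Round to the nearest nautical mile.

6045 nmi

Δλ = -25.3464 − -63.2490 = 37.9026°.
Δφ = 69.7664 − -27.1464 = 96.9128°.
a = sin²(Δφ/2) + cos φ₁ · cos φ₂ · sin²(Δλ/2) = 0.592638.
c = 2·atan2(√a, √(1−a)) = 1.75715 rad → d = 6371·c ≈ 11194.80 km ≈ 6044.71 nmi.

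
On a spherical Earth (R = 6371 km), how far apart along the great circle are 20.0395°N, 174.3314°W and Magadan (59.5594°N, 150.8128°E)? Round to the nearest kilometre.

Δλ = 150.8128 − -174.3314 = 325.1442°; wrapped into (−180°, 180°]: -34.8558°.
Δφ = 59.5594 − 20.0395 = 39.5199°.
a = sin²(Δφ/2) + cos φ₁ · cos φ₂ · sin²(Δλ/2) = 0.156994.
c = 2·atan2(√a, √(1−a)) = 0.81480 rad → d = 6371·c ≈ 5191.12 km.

5191 km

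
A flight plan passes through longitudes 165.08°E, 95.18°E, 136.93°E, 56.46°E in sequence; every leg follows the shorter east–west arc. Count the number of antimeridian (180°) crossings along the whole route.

0

Leg 1: +165.08° → +95.18°, shortest Δλ = -69.9° (west) — does not cross 180°.
Leg 2: +95.18° → +136.93°, shortest Δλ = 41.75° (east) — does not cross 180°.
Leg 3: +136.93° → +56.46°, shortest Δλ = -80.47° (west) — does not cross 180°.
Total crossings: 0.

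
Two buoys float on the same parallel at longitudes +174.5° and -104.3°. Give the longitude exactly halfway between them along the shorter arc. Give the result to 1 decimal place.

Signed shortest Δλ from +174.5° to -104.3° is +81.2°.
Midpoint longitude = +174.5° + (+81.2°)/2 = +174.5° + 40.6° = +215.1°.
Normalise into (−180°, 180°]: -144.9°.
(The naïve average (+174.5 + -104.3)/2 = 35.1° is on the wrong side of the globe.)

-144.9°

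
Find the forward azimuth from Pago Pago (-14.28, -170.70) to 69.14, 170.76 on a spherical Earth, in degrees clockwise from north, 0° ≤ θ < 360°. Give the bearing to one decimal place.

353.5°

Δλ = 170.76 − -170.70 = 341.46°; wrapped into (−180°, 180°]: -18.54°.
θ = atan2( sin Δλ · cos φ₂ , cos φ₁ · sin φ₂ − sin φ₁ · cos φ₂ · cos Δλ )
  = atan2(-0.11322, 0.98885) = -6.532° → normalised to [0°, 360°): 353.468°.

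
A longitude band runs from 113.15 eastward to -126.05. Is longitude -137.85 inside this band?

Yes

Band width going east from +113.15° to -126.05°: ((-126.05 − 113.15) mod 360) = 120.80°.
Offset of -137.85° east of the west edge: ((-137.85 − 113.15) mod 360) = 109.00°.
109.00° ≤ 120.80° ⇒ inside.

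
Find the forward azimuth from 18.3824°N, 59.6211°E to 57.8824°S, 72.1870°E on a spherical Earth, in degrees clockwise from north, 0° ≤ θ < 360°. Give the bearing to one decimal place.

Δλ = 72.1870 − 59.6211 = 12.5659°.
θ = atan2( sin Δλ · cos φ₂ , cos φ₁ · sin φ₂ − sin φ₁ · cos φ₂ · cos Δλ )
  = atan2(0.11567, -0.96739) = 173.182° → normalised to [0°, 360°): 173.182°.

173.2°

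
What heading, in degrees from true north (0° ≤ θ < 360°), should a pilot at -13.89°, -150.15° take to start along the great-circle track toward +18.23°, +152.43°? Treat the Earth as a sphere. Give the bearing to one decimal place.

298.1°

Δλ = 152.43 − -150.15 = 302.58°; wrapped into (−180°, 180°]: -57.42°.
θ = atan2( sin Δλ · cos φ₂ , cos φ₁ · sin φ₂ − sin φ₁ · cos φ₂ · cos Δλ )
  = atan2(-0.80035, 0.42646) = -61.949° → normalised to [0°, 360°): 298.051°.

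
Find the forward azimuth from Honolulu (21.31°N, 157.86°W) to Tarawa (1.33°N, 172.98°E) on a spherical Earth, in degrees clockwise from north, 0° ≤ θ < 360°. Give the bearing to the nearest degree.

Δλ = 172.98 − -157.86 = 330.84°; wrapped into (−180°, 180°]: -29.16°.
θ = atan2( sin Δλ · cos φ₂ , cos φ₁ · sin φ₂ − sin φ₁ · cos φ₂ · cos Δλ )
  = atan2(-0.48712, -0.29565) = -121.255° → normalised to [0°, 360°): 238.745°.

239°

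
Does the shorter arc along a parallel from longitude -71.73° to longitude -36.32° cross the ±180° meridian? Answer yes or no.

Signed shortest Δλ = ((-36.32 − -71.73 + 180) mod 360) − 180 = 35.41°.
Going east by 35.41° from -71.73° reaches -36.32° without touching 180°.

No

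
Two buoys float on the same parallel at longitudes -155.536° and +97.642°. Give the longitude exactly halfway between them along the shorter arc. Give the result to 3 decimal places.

Signed shortest Δλ from -155.536° to +97.642° is -106.822°.
Midpoint longitude = -155.536° + (-106.822°)/2 = -155.536° − 53.411° = -208.947°.
Normalise into (−180°, 180°]: +151.053°.
(The naïve average (-155.536 + +97.642)/2 = -28.947° is on the wrong side of the globe.)

+151.053°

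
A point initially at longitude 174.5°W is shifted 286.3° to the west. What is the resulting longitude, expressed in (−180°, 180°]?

Start at -174.5°; shift −286.3° → -460.8°.
-460.8° lies outside (−180°, 180°]; add 360° → -100.8°.

100.8°W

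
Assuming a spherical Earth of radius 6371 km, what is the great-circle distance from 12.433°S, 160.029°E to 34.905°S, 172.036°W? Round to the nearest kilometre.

Δλ = -172.036 − 160.029 = -332.065°; wrapped into (−180°, 180°]: 27.935°.
Δφ = -34.905 − -12.433 = -22.472°.
a = sin²(Δφ/2) + cos φ₁ · cos φ₂ · sin²(Δλ/2) = 0.084626.
c = 2·atan2(√a, √(1−a)) = 0.59034 rad → d = 6371·c ≈ 3761.09 km.

3761 km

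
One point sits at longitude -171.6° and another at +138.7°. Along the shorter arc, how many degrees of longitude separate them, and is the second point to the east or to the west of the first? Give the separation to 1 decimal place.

Raw difference: 138.7 − -171.6 = 310.3°.
Normalise into (−180°, 180°]: 310.3° − 360° = -49.7°.
Negative ⇒ the second point lies to the west; separation 49.7°.

49.7° west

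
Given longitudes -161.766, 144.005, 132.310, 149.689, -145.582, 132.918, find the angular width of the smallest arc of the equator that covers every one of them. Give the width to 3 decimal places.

Sort the longitudes: -161.766°, -145.582°, +132.310°, +132.918°, +144.005°, +149.689°.
Eastward gaps between consecutive values (wrapping around): 16.184°, 277.892°, 0.608°, 11.087°, 5.684°, 48.545°.
Largest gap = 277.892° ⇒ minimal covering band is its complement: 360° − 277.892° = 82.108°.
Band runs from +132.310° eastward to -145.582°, crossing the antimeridian.

82.108°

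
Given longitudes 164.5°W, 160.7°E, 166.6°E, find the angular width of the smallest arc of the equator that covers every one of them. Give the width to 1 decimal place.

Sort the longitudes: -164.5°, +160.7°, +166.6°.
Eastward gaps between consecutive values (wrapping around): 325.2°, 5.9°, 28.9°.
Largest gap = 325.2° ⇒ minimal covering band is its complement: 360° − 325.2° = 34.8°.
Band runs from +160.7° eastward to -164.5°, crossing the antimeridian.

34.8°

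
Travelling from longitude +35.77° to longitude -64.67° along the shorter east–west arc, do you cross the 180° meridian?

Signed shortest Δλ = ((-64.67 − 35.77 + 180) mod 360) − 180 = -100.44°.
Going west by 100.44° from +35.77° reaches -64.67° without touching 180°.

No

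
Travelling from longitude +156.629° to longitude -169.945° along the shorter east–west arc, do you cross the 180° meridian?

Yes

Naïve |-169.945 − 156.629| = 326.574° > 180°, so the shorter arc goes the other way round — across 180°.
Signed shortest Δλ = ((-169.945 − 156.629 + 180) mod 360) − 180 = 33.426°.
Going east by 33.426° from +156.629° passes through 180° before reaching -169.945°.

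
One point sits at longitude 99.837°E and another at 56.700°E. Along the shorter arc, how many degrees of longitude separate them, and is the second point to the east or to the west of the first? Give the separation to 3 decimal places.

43.137° west

Raw difference: 56.700 − 99.837 = -43.137°.
Normalise into (−180°, 180°]: -43.137° stays -43.137°.
Negative ⇒ the second point lies to the west; separation 43.137°.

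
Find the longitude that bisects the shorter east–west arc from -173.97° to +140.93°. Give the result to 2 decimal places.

Signed shortest Δλ from -173.97° to +140.93° is -45.10°.
Midpoint longitude = -173.97° + (-45.10°)/2 = -173.97° − 22.55° = -196.52°.
Normalise into (−180°, 180°]: +163.48°.
(The naïve average (-173.97 + +140.93)/2 = -16.52° is on the wrong side of the globe.)

+163.48°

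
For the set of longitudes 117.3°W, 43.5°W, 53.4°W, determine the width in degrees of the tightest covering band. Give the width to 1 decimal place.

Sort the longitudes: -117.3°, -53.4°, -43.5°.
Eastward gaps between consecutive values (wrapping around): 63.9°, 9.9°, 286.2°.
Largest gap = 286.2° ⇒ minimal covering band is its complement: 360° − 286.2° = 73.8°.
Band runs from -117.3° eastward to -43.5°.

73.8°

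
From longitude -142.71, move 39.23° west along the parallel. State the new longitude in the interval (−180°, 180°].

Start at -142.71°; shift −39.23° → -181.94°.
-181.94° lies outside (−180°, 180°]; add 360° → +178.06°.

+178.06°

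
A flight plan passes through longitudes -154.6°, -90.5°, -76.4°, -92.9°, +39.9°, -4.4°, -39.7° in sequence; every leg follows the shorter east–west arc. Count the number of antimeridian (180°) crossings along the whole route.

0

Leg 1: -154.6° → -90.5°, shortest Δλ = 64.1° (east) — does not cross 180°.
Leg 2: -90.5° → -76.4°, shortest Δλ = 14.1° (east) — does not cross 180°.
Leg 3: -76.4° → -92.9°, shortest Δλ = -16.5° (west) — does not cross 180°.
Leg 4: -92.9° → +39.9°, shortest Δλ = 132.8° (east) — does not cross 180°.
Leg 5: +39.9° → -4.4°, shortest Δλ = -44.3° (west) — does not cross 180°.
Leg 6: -4.4° → -39.7°, shortest Δλ = -35.3° (west) — does not cross 180°.
Total crossings: 0.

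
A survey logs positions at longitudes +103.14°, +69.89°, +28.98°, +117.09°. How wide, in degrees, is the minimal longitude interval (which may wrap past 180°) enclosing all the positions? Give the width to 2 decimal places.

Sort the longitudes: +28.98°, +69.89°, +103.14°, +117.09°.
Eastward gaps between consecutive values (wrapping around): 40.91°, 33.25°, 13.95°, 271.89°.
Largest gap = 271.89° ⇒ minimal covering band is its complement: 360° − 271.89° = 88.11°.
Band runs from +28.98° eastward to +117.09°.

88.11°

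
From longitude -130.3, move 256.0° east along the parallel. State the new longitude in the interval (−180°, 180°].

+125.7°

Start at -130.3°; shift +256.0° → +125.7°.
+125.7° already lies in (−180°, 180°].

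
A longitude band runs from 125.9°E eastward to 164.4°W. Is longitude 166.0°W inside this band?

Band width going east from +125.9° to -164.4°: ((-164.4 − 125.9) mod 360) = 69.7°.
Offset of -166.0° east of the west edge: ((-166.0 − 125.9) mod 360) = 68.1°.
68.1° ≤ 69.7° ⇒ inside.

Yes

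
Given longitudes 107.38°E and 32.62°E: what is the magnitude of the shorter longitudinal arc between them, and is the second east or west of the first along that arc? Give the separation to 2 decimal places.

Raw difference: 32.62 − 107.38 = -74.76°.
Normalise into (−180°, 180°]: -74.76° stays -74.76°.
Negative ⇒ the second point lies to the west; separation 74.76°.

74.76° west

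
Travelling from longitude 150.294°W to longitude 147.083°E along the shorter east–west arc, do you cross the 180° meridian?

Yes

Naïve |147.083 − -150.294| = 297.377° > 180°, so the shorter arc goes the other way round — across 180°.
Signed shortest Δλ = ((147.083 − -150.294 + 180) mod 360) − 180 = -62.623°.
Going west by 62.623° from -150.294° passes through 180° before reaching +147.083°.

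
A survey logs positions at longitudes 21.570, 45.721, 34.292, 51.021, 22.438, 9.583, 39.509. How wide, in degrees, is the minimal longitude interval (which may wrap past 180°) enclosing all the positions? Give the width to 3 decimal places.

Sort the longitudes: +9.583°, +21.570°, +22.438°, +34.292°, +39.509°, +45.721°, +51.021°.
Eastward gaps between consecutive values (wrapping around): 11.987°, 0.868°, 11.854°, 5.217°, 6.212°, 5.300°, 318.562°.
Largest gap = 318.562° ⇒ minimal covering band is its complement: 360° − 318.562° = 41.438°.
Band runs from +9.583° eastward to +51.021°.

41.438°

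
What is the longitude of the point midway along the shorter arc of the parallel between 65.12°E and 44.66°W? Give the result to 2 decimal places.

Signed shortest Δλ from +65.12° to -44.66° is -109.78°.
Midpoint longitude = +65.12° + (-109.78°)/2 = +65.12° − 54.89° = +10.23°.

10.23°E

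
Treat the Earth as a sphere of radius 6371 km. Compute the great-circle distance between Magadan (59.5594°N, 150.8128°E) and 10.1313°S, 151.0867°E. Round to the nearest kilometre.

Δλ = 151.0867 − 150.8128 = 0.2739°.
Δφ = -10.1313 − 59.5594 = -69.6907°.
a = sin²(Δφ/2) + cos φ₁ · cos φ₂ · sin²(Δλ/2) = 0.326459.
c = 2·atan2(√a, √(1−a)) = 1.21634 rad → d = 6371·c ≈ 7749.29 km.

7749 km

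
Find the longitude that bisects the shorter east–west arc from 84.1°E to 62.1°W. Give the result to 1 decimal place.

Signed shortest Δλ from +84.1° to -62.1° is -146.2°.
Midpoint longitude = +84.1° + (-146.2°)/2 = +84.1° − 73.1° = +11.0°.

11.0°E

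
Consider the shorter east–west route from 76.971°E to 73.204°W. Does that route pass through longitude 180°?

No

Signed shortest Δλ = ((-73.204 − 76.971 + 180) mod 360) − 180 = -150.175°.
Going west by 150.175° from +76.971° reaches -73.204° without touching 180°.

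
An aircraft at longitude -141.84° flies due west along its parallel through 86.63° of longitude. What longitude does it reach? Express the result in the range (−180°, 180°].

+131.53°

Start at -141.84°; shift −86.63° → -228.47°.
-228.47° lies outside (−180°, 180°]; add 360° → +131.53°.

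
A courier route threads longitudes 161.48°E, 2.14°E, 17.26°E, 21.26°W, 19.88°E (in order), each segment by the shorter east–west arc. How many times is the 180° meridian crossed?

Leg 1: +161.48° → +2.14°, shortest Δλ = -159.34° (west) — does not cross 180°.
Leg 2: +2.14° → +17.26°, shortest Δλ = 15.12° (east) — does not cross 180°.
Leg 3: +17.26° → -21.26°, shortest Δλ = -38.52° (west) — does not cross 180°.
Leg 4: -21.26° → +19.88°, shortest Δλ = 41.14° (east) — does not cross 180°.
Total crossings: 0.

0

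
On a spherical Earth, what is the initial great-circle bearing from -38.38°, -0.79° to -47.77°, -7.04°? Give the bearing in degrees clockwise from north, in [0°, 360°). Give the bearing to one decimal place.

203.8°

Δλ = -7.04 − -0.79 = -6.25°.
θ = atan2( sin Δλ · cos φ₂ , cos φ₁ · sin φ₂ − sin φ₁ · cos φ₂ · cos Δλ )
  = atan2(-0.07317, -0.16563) = -156.166° → normalised to [0°, 360°): 203.834°.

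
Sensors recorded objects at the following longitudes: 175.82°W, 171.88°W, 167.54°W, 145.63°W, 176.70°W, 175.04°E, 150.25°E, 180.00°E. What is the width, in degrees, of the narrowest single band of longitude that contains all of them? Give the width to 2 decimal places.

Sort the longitudes: -176.70°, -175.82°, -171.88°, -167.54°, -145.63°, +150.25°, +175.04°, +180.00°.
Eastward gaps between consecutive values (wrapping around): 0.88°, 3.94°, 4.34°, 21.91°, 295.88°, 24.79°, 4.96°, 3.30°.
Largest gap = 295.88° ⇒ minimal covering band is its complement: 360° − 295.88° = 64.12°.
Band runs from +150.25° eastward to -145.63°, crossing the antimeridian.

64.12°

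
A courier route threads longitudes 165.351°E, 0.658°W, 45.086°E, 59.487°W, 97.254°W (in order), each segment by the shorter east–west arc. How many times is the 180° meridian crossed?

Leg 1: +165.351° → -0.658°, shortest Δλ = -166.009° (west) — does not cross 180°.
Leg 2: -0.658° → +45.086°, shortest Δλ = 45.744° (east) — does not cross 180°.
Leg 3: +45.086° → -59.487°, shortest Δλ = -104.573° (west) — does not cross 180°.
Leg 4: -59.487° → -97.254°, shortest Δλ = -37.767° (west) — does not cross 180°.
Total crossings: 0.

0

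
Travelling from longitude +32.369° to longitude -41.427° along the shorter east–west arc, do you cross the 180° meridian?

Signed shortest Δλ = ((-41.427 − 32.369 + 180) mod 360) − 180 = -73.796°.
Going west by 73.796° from +32.369° reaches -41.427° without touching 180°.

No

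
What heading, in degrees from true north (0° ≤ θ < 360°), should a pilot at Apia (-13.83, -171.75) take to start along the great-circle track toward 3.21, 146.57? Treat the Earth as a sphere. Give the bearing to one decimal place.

289.3°

Δλ = 146.57 − -171.75 = 318.32°; wrapped into (−180°, 180°]: -41.68°.
θ = atan2( sin Δλ · cos φ₂ , cos φ₁ · sin φ₂ − sin φ₁ · cos φ₂ · cos Δλ )
  = atan2(-0.66393, 0.23263) = -70.691° → normalised to [0°, 360°): 289.309°.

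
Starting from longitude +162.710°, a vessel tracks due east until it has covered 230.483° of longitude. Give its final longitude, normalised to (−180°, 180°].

Start at +162.710°; shift +230.483° → +393.193°.
+393.193° lies outside (−180°, 180°]; subtract 360° → +33.193°.

+33.193°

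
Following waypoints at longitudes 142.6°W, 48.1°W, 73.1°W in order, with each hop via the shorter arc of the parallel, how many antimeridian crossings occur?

Leg 1: -142.6° → -48.1°, shortest Δλ = 94.5° (east) — does not cross 180°.
Leg 2: -48.1° → -73.1°, shortest Δλ = -25.0° (west) — does not cross 180°.
Total crossings: 0.

0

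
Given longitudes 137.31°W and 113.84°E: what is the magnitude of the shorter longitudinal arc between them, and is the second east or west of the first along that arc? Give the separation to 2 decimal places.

Raw difference: 113.84 − -137.31 = 251.15°.
Normalise into (−180°, 180°]: 251.15° − 360° = -108.85°.
Negative ⇒ the second point lies to the west; separation 108.85°.

108.85° west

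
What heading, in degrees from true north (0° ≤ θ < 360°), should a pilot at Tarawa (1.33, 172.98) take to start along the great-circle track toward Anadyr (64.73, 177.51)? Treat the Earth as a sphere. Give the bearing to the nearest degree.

2°

Δλ = 177.51 − 172.98 = 4.53°.
θ = atan2( sin Δλ · cos φ₂ , cos φ₁ · sin φ₂ − sin φ₁ · cos φ₂ · cos Δλ )
  = atan2(0.03372, 0.89419) = 2.159° → normalised to [0°, 360°): 2.159°.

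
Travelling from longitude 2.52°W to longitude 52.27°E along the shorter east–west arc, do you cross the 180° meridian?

No

Signed shortest Δλ = ((52.27 − -2.52 + 180) mod 360) − 180 = 54.79°.
Going east by 54.79° from -2.52° reaches +52.27° without touching 180°.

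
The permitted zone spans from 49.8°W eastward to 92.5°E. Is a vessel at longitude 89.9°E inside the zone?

Yes

Band width going east from -49.8° to +92.5°: ((92.5 − -49.8) mod 360) = 142.3°.
Offset of +89.9° east of the west edge: ((89.9 − -49.8) mod 360) = 139.7°.
139.7° ≤ 142.3° ⇒ inside.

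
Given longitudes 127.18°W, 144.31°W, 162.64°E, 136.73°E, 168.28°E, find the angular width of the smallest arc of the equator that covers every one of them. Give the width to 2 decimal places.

96.09°

Sort the longitudes: -144.31°, -127.18°, +136.73°, +162.64°, +168.28°.
Eastward gaps between consecutive values (wrapping around): 17.13°, 263.91°, 25.91°, 5.64°, 47.41°.
Largest gap = 263.91° ⇒ minimal covering band is its complement: 360° − 263.91° = 96.09°.
Band runs from +136.73° eastward to -127.18°, crossing the antimeridian.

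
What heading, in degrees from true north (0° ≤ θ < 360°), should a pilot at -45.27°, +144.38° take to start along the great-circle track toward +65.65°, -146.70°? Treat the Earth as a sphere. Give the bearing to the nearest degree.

Δλ = -146.70 − 144.38 = -291.08°; wrapped into (−180°, 180°]: 68.92°.
θ = atan2( sin Δλ · cos φ₂ , cos φ₁ · sin φ₂ − sin φ₁ · cos φ₂ · cos Δλ )
  = atan2(0.38472, 0.74652) = 27.264° → normalised to [0°, 360°): 27.264°.

27°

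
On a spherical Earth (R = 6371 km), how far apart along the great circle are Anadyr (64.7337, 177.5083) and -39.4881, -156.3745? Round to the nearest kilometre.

11811 km

Δλ = -156.3745 − 177.5083 = -333.8828°; wrapped into (−180°, 180°]: 26.1172°.
Δφ = -39.4881 − 64.7337 = -104.2218°.
a = sin²(Δφ/2) + cos φ₁ · cos φ₂ · sin²(Δλ/2) = 0.639655.
c = 2·atan2(√a, √(1−a)) = 1.85387 rad → d = 6371·c ≈ 11811.02 km.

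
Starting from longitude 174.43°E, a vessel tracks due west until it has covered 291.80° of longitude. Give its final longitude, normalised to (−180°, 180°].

Start at +174.43°; shift −291.80° → -117.37°.
-117.37° already lies in (−180°, 180°].

117.37°W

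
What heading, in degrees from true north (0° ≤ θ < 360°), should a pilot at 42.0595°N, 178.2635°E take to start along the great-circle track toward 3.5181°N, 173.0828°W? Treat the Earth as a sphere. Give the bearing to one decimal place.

Δλ = -173.0828 − 178.2635 = -351.3463°; wrapped into (−180°, 180°]: 8.6537°.
θ = atan2( sin Δλ · cos φ₂ , cos φ₁ · sin φ₂ − sin φ₁ · cos φ₂ · cos Δλ )
  = atan2(0.15018, -0.61547) = 166.287° → normalised to [0°, 360°): 166.287°.

166.3°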